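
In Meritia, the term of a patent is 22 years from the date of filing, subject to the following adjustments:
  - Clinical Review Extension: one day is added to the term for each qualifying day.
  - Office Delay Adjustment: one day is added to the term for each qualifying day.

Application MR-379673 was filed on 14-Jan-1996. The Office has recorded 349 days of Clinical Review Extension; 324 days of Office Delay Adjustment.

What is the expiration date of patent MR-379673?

November 18, 2019

Base term: filing date + 22 years → 14 January 2018.
Clinical Review Extension: +349 days → 29 December 2018.
Office Delay Adjustment: +324 days → 18 November 2019.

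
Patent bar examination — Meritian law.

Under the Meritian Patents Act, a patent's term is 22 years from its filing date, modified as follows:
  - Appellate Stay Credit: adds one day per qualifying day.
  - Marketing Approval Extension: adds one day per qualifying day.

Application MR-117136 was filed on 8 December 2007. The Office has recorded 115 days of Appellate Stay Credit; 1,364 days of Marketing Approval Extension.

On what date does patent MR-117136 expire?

2033-12-26

Base term: filing date + 22 years → 8 December 2029.
Appellate Stay Credit: +115 days → 2 April 2030.
Marketing Approval Extension: +1364 days → 26 December 2033.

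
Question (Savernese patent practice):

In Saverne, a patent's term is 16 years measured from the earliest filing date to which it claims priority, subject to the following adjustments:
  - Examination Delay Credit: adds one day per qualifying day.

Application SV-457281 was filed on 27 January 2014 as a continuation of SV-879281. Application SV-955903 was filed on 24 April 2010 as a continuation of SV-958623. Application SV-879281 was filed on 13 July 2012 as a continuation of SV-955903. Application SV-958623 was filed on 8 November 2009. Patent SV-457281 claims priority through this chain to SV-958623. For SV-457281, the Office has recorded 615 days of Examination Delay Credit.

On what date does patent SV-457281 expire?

2027-07-16

Earliest priority filing: 8 November 2009.
Base term: 8 November 2009 + 16 years → 8 November 2025.
Examination Delay Credit: +615 days → 16 July 2027.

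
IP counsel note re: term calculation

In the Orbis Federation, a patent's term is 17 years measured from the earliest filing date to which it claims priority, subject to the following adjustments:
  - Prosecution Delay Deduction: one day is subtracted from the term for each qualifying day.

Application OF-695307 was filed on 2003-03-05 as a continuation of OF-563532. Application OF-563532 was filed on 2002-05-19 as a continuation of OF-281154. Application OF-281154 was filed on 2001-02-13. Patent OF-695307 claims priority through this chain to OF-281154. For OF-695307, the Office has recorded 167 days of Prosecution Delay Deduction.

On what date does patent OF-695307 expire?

August 30, 2017

Earliest priority filing: 13 February 2001.
Base term: 13 February 2001 + 17 years → 13 February 2018.
Prosecution Delay Deduction: −167 days → 30 August 2017.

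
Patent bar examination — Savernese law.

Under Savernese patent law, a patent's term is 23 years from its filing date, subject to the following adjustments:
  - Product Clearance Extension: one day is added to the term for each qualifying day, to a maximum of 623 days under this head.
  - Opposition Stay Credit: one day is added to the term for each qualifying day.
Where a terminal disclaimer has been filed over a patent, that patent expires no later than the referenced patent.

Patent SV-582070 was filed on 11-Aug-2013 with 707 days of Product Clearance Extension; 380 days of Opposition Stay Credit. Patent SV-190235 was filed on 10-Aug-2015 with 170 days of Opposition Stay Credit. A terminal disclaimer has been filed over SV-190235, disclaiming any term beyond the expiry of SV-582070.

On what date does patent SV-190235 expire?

Natural term of SV-190235:
  Base: filing + 23 years → 10 August 2038.
  Opposition Stay Credit: +170 days → 27 January 2039.
Expiry of referenced patent SV-582070:
  Base: filing + 23 years → 11 August 2036.
  Product Clearance Extension: 707 days claimed exceeds the 623-day cap, so +623 days → 26 April 2038.
  Opposition Stay Credit: +380 days → 11 May 2039.
Terminal disclaimer: SV-190235 expires on the earlier of 27 January 2039 and 11 May 2039.

2039-01-27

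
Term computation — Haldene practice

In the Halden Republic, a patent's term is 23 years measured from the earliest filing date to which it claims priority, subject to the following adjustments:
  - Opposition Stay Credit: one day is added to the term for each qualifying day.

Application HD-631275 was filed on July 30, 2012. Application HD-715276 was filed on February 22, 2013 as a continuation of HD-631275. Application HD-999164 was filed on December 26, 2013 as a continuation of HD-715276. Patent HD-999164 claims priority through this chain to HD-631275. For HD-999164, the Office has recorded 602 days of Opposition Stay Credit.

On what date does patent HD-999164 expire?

Earliest priority filing: 30 July 2012.
Base term: 30 July 2012 + 23 years → 30 July 2035.
Opposition Stay Credit: +602 days → 23 March 2037.

March 23, 2037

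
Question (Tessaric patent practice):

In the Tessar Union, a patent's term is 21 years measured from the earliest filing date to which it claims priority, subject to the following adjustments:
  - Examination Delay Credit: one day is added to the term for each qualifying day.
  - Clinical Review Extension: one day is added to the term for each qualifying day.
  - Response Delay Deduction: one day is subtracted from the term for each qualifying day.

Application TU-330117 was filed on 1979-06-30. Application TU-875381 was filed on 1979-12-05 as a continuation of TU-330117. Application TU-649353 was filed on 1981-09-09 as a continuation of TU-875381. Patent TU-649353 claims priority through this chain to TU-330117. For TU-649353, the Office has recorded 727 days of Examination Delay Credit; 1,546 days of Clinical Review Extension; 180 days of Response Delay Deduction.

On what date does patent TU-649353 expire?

Earliest priority filing: 30 June 1979.
Base term: 30 June 1979 + 21 years → 30 June 2000.
Examination Delay Credit: +727 days → 27 June 2002.
Clinical Review Extension: +1546 days → 20 September 2006.
Response Delay Deduction: −180 days → 24 March 2006.

2006-03-24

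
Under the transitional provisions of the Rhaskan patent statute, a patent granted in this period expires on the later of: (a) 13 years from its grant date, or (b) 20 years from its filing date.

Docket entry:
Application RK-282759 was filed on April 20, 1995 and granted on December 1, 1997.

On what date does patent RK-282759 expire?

2015-04-20

(a) grant + 13 years → 1 December 2010.
(b) filing + 20 years → 20 April 2015.
Later of the two: 20 April 2015.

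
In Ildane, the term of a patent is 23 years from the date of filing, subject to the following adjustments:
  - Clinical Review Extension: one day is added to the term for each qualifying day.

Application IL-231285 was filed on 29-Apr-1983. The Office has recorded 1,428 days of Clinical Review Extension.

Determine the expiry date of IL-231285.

Base term: filing date + 23 years → 29 April 2006.
Clinical Review Extension: +1428 days → 27 March 2010.

2010-03-27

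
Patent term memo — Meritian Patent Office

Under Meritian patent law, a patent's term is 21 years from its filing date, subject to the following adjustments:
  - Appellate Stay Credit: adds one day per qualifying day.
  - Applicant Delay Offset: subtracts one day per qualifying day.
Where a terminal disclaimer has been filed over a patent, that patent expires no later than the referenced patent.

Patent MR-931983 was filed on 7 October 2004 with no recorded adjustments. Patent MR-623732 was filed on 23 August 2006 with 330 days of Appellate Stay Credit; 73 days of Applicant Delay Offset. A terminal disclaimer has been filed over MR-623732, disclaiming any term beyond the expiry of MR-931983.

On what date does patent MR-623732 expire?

Natural term of MR-623732:
  Base: filing + 21 years → 23 August 2027.
  Appellate Stay Credit: +330 days → 18 July 2028.
  Applicant Delay Offset: −73 days → 6 May 2028.
Expiry of referenced patent MR-931983:
  Base: filing + 21 years → 7 October 2025.
Terminal disclaimer: MR-623732 expires on the earlier of 6 May 2028 and 7 October 2025.

2025-10-07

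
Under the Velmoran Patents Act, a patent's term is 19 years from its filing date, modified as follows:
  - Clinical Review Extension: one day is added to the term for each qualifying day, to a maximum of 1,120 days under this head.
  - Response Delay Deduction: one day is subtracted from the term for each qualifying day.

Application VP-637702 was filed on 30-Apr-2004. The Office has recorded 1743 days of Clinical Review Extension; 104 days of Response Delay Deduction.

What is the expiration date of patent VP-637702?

Base term: filing date + 19 years → 30 April 2023.
Clinical Review Extension: 1743 days claimed exceeds the 1120-day cap, so +1120 days → 24 May 2026.
Response Delay Deduction: −104 days → 9 February 2026.

2026-02-09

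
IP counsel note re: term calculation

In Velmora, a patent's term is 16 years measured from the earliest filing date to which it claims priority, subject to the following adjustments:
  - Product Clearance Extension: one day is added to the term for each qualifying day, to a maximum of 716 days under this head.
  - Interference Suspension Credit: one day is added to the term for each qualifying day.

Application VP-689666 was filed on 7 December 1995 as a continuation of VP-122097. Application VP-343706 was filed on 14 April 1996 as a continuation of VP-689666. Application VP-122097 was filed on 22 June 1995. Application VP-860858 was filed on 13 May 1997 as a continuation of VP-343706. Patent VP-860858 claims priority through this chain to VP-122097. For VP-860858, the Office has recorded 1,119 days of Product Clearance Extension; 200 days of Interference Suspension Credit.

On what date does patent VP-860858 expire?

December 24, 2013

Earliest priority filing: 22 June 1995.
Base term: 22 June 1995 + 16 years → 22 June 2011.
Product Clearance Extension: 1119 days claimed exceeds the 716-day cap, so +716 days → 7 June 2013.
Interference Suspension Credit: +200 days → 24 December 2013.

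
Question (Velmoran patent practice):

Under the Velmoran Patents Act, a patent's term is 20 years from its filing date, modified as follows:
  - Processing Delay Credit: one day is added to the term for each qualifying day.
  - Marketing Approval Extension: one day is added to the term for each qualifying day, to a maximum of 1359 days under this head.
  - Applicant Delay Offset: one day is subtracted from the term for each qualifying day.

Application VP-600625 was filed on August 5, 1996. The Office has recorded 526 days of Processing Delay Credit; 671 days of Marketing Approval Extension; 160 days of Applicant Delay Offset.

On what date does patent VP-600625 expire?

Base term: filing date + 20 years → 5 August 2016.
Processing Delay Credit: +526 days → 13 January 2018.
Marketing Approval Extension: 671 days (within the 1359-day cap) → +671 days → 15 November 2019.
Applicant Delay Offset: −160 days → 8 June 2019.

2019-06-08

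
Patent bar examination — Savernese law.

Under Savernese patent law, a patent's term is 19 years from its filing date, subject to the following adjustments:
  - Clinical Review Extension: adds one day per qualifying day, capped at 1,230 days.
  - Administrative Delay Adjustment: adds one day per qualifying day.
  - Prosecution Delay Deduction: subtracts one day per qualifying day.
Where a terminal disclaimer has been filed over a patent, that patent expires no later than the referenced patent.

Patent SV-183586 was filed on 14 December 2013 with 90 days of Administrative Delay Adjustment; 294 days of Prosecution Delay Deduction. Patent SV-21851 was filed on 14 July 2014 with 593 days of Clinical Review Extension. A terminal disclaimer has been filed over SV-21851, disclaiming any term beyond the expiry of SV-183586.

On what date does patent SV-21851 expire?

2032-05-24

Natural term of SV-21851:
  Base: filing + 19 years → 14 July 2033.
  Clinical Review Extension: 593 days (within the 1230-day cap) → +593 days → 27 February 2035.
Expiry of referenced patent SV-183586:
  Base: filing + 19 years → 14 December 2032.
  Administrative Delay Adjustment: +90 days → 14 March 2033.
  Prosecution Delay Deduction: −294 days → 24 May 2032.
Terminal disclaimer: SV-21851 expires on the earlier of 27 February 2035 and 24 May 2032.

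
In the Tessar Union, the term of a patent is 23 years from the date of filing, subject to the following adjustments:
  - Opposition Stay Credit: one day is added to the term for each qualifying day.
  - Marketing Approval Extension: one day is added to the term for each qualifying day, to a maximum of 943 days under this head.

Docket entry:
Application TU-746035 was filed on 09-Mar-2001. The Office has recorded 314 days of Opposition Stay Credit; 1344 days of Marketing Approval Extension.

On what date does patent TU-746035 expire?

2027-08-18

Base term: filing date + 23 years → 9 March 2024.
Opposition Stay Credit: +314 days → 17 January 2025.
Marketing Approval Extension: 1344 days claimed exceeds the 943-day cap, so +943 days → 18 August 2027.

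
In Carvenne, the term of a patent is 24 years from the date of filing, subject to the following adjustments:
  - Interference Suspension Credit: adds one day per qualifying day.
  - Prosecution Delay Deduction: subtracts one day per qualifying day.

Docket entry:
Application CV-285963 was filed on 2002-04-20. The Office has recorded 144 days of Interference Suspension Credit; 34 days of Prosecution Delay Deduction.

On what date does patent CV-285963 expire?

Base term: filing date + 24 years → 20 April 2026.
Interference Suspension Credit: +144 days → 11 September 2026.
Prosecution Delay Deduction: −34 days → 8 August 2026.

August 8, 2026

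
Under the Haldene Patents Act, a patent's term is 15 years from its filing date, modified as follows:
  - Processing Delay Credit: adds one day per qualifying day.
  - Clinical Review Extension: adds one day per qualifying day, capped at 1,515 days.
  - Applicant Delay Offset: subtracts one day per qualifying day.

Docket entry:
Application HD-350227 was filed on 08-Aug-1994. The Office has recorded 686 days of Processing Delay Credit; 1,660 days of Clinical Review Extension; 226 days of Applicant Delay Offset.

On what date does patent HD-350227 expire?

Base term: filing date + 15 years → 8 August 2009.
Processing Delay Credit: +686 days → 25 June 2011.
Clinical Review Extension: 1660 days claimed exceeds the 1515-day cap, so +1515 days → 18 August 2015.
Applicant Delay Offset: −226 days → 4 January 2015.

2015-01-04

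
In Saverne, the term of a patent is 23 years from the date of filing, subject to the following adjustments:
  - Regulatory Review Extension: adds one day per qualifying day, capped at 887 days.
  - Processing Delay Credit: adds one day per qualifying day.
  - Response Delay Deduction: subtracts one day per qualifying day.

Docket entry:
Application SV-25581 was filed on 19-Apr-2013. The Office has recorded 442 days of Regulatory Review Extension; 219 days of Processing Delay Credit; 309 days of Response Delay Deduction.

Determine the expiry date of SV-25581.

Base term: filing date + 23 years → 19 April 2036.
Regulatory Review Extension: 442 days (within the 887-day cap) → +442 days → 5 July 2037.
Processing Delay Credit: +219 days → 9 February 2038.
Response Delay Deduction: −309 days → 6 April 2037.

2037-04-06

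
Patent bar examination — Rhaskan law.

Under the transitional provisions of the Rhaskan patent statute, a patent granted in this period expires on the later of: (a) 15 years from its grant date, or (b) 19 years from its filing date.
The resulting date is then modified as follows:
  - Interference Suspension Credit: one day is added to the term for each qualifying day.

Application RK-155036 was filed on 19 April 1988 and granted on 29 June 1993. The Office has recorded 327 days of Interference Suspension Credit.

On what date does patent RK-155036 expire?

(a) grant + 15 years → 29 June 2008.
(b) filing + 19 years → 19 April 2007.
Later of the two: 29 June 2008.
Interference Suspension Credit: +327 days → 22 May 2009.

May 22, 2009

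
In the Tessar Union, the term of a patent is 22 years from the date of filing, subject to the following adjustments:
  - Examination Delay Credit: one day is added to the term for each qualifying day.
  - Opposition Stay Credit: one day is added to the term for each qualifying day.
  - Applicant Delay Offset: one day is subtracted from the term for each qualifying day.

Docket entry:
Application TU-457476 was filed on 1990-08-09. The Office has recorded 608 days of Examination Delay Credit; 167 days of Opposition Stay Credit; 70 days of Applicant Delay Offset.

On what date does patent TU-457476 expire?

Base term: filing date + 22 years → 9 August 2012.
Examination Delay Credit: +608 days → 9 April 2014.
Opposition Stay Credit: +167 days → 23 September 2014.
Applicant Delay Offset: −70 days → 15 July 2014.

2014-07-15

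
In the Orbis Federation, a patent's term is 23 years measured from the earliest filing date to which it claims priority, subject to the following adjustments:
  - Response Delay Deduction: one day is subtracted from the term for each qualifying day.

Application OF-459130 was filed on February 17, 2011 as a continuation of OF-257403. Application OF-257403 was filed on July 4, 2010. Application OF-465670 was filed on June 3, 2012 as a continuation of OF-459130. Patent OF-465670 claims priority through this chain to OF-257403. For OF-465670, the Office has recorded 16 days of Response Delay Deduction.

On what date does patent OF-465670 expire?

Earliest priority filing: 4 July 2010.
Base term: 4 July 2010 + 23 years → 4 July 2033.
Response Delay Deduction: −16 days → 18 June 2033.

2033-06-18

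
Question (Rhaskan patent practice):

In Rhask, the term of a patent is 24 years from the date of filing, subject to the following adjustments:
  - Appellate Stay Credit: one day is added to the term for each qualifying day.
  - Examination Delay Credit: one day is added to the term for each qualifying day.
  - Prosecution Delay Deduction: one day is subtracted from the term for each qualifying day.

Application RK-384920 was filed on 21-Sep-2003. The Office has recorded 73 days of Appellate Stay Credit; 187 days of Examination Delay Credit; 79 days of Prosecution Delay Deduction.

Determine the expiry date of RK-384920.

March 20, 2028

Base term: filing date + 24 years → 21 September 2027.
Appellate Stay Credit: +73 days → 3 December 2027.
Examination Delay Credit: +187 days → 7 June 2028.
Prosecution Delay Deduction: −79 days → 20 March 2028.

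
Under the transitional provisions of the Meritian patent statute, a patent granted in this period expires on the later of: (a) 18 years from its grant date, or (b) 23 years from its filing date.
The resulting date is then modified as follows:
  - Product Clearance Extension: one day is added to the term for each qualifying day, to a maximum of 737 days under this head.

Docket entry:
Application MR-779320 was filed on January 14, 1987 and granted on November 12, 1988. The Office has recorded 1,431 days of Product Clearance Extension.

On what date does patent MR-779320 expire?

2012-01-21

(a) grant + 18 years → 12 November 2006.
(b) filing + 23 years → 14 January 2010.
Later of the two: 14 January 2010.
Product Clearance Extension: 1431 days claimed exceeds the 737-day cap, so +737 days → 21 January 2012.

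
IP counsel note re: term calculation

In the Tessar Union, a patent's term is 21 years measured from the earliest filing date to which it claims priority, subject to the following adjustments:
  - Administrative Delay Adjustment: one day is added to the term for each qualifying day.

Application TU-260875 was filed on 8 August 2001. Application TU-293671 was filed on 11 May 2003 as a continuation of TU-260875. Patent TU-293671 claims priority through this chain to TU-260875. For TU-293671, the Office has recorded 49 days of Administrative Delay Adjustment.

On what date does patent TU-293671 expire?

2022-09-26

Earliest priority filing: 8 August 2001.
Base term: 8 August 2001 + 21 years → 8 August 2022.
Administrative Delay Adjustment: +49 days → 26 September 2022.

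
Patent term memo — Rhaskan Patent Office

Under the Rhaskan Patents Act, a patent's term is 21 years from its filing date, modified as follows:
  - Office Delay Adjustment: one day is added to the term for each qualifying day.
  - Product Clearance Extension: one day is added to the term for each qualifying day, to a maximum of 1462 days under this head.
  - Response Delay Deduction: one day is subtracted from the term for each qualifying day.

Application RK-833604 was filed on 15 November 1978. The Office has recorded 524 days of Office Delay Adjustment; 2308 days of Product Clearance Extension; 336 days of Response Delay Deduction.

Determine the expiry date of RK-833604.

May 22, 2004

Base term: filing date + 21 years → 15 November 1999.
Office Delay Adjustment: +524 days → 22 April 2001.
Product Clearance Extension: 2308 days claimed exceeds the 1462-day cap, so +1462 days → 23 April 2005.
Response Delay Deduction: −336 days → 22 May 2004.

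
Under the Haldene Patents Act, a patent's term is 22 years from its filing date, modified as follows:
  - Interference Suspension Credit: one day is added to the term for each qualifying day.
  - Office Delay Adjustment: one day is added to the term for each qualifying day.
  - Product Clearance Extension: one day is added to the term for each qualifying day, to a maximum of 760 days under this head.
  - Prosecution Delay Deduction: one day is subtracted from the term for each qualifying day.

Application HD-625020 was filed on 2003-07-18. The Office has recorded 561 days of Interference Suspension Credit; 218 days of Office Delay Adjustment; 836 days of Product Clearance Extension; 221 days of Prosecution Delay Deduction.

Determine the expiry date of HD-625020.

2029-02-25

Base term: filing date + 22 years → 18 July 2025.
Interference Suspension Credit: +561 days → 30 January 2027.
Office Delay Adjustment: +218 days → 5 September 2027.
Product Clearance Extension: 836 days claimed exceeds the 760-day cap, so +760 days → 4 October 2029.
Prosecution Delay Deduction: −221 days → 25 February 2029.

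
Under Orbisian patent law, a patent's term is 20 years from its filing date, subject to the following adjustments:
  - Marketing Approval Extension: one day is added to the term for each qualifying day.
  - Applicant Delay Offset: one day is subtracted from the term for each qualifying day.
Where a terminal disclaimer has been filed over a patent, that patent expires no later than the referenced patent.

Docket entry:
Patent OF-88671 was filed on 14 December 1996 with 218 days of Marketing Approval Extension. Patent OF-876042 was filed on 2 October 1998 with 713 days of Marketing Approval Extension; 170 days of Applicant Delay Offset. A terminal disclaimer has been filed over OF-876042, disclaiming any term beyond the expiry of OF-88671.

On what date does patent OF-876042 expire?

Natural term of OF-876042:
  Base: filing + 20 years → 2 October 2018.
  Marketing Approval Extension: +713 days → 14 September 2020.
  Applicant Delay Offset: −170 days → 28 March 2020.
Expiry of referenced patent OF-88671:
  Base: filing + 20 years → 14 December 2016.
  Marketing Approval Extension: +218 days → 20 July 2017.
Terminal disclaimer: OF-876042 expires on the earlier of 28 March 2020 and 20 July 2017.

2017-07-20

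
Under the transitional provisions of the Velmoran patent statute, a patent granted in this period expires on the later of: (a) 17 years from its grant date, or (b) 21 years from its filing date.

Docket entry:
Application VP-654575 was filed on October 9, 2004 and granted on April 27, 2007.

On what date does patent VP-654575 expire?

October 9, 2025

(a) grant + 17 years → 27 April 2024.
(b) filing + 21 years → 9 October 2025.
Later of the two: 9 October 2025.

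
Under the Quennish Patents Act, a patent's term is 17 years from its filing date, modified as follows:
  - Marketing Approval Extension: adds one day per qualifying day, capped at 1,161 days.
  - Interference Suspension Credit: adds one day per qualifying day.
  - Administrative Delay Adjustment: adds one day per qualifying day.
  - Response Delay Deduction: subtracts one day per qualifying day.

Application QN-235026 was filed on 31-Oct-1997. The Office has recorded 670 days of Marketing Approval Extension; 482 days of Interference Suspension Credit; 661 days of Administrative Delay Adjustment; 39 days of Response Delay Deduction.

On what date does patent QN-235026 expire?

September 9, 2019

Base term: filing date + 17 years → 31 October 2014.
Marketing Approval Extension: 670 days (within the 1161-day cap) → +670 days → 31 August 2016.
Interference Suspension Credit: +482 days → 26 December 2017.
Administrative Delay Adjustment: +661 days → 18 October 2019.
Response Delay Deduction: −39 days → 9 September 2019.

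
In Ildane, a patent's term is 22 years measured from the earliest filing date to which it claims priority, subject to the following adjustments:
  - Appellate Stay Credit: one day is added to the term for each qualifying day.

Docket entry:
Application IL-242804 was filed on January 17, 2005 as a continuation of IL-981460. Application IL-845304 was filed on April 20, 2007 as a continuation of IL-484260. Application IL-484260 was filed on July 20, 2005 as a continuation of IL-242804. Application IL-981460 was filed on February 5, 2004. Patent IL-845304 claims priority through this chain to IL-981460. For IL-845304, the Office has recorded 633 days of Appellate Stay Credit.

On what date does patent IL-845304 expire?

October 31, 2027

Earliest priority filing: 5 February 2004.
Base term: 5 February 2004 + 22 years → 5 February 2026.
Appellate Stay Credit: +633 days → 31 October 2027.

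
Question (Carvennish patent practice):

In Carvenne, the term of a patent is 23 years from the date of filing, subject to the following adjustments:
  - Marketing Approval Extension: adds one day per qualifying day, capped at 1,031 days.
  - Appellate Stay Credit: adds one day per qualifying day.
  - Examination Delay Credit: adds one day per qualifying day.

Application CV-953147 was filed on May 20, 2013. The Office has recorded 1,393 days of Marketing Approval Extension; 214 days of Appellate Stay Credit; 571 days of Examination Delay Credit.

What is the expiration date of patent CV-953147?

Base term: filing date + 23 years → 20 May 2036.
Marketing Approval Extension: 1393 days claimed exceeds the 1031-day cap, so +1031 days → 17 March 2039.
Appellate Stay Credit: +214 days → 17 October 2039.
Examination Delay Credit: +571 days → 10 May 2041.

May 10, 2041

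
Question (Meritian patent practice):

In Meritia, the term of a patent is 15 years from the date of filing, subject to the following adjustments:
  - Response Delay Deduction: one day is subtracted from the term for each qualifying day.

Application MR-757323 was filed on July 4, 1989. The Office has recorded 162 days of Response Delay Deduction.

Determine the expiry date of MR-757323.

Base term: filing date + 15 years → 4 July 2004.
Response Delay Deduction: −162 days → 24 January 2004.

2004-01-24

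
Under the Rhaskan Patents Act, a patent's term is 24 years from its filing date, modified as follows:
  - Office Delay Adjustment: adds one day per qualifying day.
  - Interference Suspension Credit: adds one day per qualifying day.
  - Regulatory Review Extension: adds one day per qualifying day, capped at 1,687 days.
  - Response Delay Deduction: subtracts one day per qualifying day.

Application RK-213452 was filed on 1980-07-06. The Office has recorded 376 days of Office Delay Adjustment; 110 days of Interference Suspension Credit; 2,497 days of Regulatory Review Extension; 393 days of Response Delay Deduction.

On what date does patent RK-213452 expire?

Base term: filing date + 24 years → 6 July 2004.
Office Delay Adjustment: +376 days → 17 July 2005.
Interference Suspension Credit: +110 days → 4 November 2005.
Regulatory Review Extension: 2497 days claimed exceeds the 1687-day cap, so +1687 days → 18 June 2010.
Response Delay Deduction: −393 days → 21 May 2009.

2009-05-21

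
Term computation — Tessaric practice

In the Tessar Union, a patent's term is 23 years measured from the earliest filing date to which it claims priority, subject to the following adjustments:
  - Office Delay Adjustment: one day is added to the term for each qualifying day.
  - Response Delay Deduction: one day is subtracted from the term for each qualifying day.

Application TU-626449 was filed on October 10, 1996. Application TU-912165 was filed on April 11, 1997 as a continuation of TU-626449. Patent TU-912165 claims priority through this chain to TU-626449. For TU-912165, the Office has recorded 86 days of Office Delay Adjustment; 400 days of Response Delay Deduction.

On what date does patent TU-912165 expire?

Earliest priority filing: 10 October 1996.
Base term: 10 October 1996 + 23 years → 10 October 2019.
Office Delay Adjustment: +86 days → 4 January 2020.
Response Delay Deduction: −400 days → 30 November 2018.

November 30, 2018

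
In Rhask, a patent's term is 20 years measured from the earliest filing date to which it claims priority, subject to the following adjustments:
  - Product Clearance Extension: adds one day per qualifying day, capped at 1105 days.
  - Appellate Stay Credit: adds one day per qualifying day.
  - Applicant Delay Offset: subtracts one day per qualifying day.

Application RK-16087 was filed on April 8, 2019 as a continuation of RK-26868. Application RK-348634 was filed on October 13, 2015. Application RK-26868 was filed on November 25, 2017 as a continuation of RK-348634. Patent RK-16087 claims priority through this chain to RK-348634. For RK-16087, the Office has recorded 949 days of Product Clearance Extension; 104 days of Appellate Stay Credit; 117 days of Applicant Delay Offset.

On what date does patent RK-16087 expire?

2038-05-06

Earliest priority filing: 13 October 2015.
Base term: 13 October 2015 + 20 years → 13 October 2035.
Product Clearance Extension: 949 days (within the 1105-day cap) → +949 days → 19 May 2038.
Appellate Stay Credit: +104 days → 31 August 2038.
Applicant Delay Offset: −117 days → 6 May 2038.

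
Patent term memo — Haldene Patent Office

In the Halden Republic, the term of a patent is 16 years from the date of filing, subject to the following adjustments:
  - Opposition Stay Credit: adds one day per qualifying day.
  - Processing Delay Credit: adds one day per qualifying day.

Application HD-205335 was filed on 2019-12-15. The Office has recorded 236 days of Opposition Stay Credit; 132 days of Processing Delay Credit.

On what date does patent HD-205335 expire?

Base term: filing date + 16 years → 15 December 2035.
Opposition Stay Credit: +236 days → 7 August 2036.
Processing Delay Credit: +132 days → 17 December 2036.

2036-12-17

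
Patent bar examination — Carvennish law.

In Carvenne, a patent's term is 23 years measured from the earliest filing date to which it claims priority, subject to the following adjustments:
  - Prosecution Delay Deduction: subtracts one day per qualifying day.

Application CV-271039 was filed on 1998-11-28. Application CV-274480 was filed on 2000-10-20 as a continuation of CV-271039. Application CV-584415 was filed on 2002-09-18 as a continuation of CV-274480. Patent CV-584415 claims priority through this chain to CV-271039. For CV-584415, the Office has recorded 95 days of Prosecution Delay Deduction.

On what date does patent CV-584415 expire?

Earliest priority filing: 28 November 1998.
Base term: 28 November 1998 + 23 years → 28 November 2021.
Prosecution Delay Deduction: −95 days → 25 August 2021.

2021-08-25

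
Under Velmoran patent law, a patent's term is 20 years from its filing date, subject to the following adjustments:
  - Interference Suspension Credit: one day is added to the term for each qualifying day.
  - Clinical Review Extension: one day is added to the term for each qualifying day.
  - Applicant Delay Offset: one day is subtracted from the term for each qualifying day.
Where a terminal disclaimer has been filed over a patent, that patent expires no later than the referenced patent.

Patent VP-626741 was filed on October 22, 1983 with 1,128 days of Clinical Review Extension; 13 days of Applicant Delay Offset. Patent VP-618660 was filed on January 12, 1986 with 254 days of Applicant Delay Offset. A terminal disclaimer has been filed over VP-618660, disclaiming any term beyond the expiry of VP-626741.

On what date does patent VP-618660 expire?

Natural term of VP-618660:
  Base: filing + 20 years → 12 January 2006.
  Applicant Delay Offset: −254 days → 3 May 2005.
Expiry of referenced patent VP-626741:
  Base: filing + 20 years → 22 October 2003.
  Clinical Review Extension: +1128 days → 23 November 2006.
  Applicant Delay Offset: −13 days → 10 November 2006.
Terminal disclaimer: VP-618660 expires on the earlier of 3 May 2005 and 10 November 2006.

2005-05-03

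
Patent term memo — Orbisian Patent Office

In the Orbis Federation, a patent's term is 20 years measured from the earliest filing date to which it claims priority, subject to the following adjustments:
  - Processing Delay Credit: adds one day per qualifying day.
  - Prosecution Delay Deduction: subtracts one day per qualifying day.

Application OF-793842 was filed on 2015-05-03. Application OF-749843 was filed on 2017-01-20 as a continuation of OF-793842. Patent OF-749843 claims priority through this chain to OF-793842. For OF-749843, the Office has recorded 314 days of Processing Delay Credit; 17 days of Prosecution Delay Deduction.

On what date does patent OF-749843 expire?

Earliest priority filing: 3 May 2015.
Base term: 3 May 2015 + 20 years → 3 May 2035.
Processing Delay Credit: +314 days → 12 March 2036.
Prosecution Delay Deduction: −17 days → 24 February 2036.

2036-02-24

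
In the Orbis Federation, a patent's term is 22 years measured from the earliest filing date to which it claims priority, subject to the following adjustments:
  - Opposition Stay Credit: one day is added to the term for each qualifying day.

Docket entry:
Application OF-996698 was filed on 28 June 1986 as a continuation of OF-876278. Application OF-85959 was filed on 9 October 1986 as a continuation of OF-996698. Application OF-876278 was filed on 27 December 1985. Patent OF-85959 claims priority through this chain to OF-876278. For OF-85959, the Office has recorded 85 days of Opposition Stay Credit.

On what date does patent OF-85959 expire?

March 21, 2008

Earliest priority filing: 27 December 1985.
Base term: 27 December 1985 + 22 years → 27 December 2007.
Opposition Stay Credit: +85 days → 21 March 2008.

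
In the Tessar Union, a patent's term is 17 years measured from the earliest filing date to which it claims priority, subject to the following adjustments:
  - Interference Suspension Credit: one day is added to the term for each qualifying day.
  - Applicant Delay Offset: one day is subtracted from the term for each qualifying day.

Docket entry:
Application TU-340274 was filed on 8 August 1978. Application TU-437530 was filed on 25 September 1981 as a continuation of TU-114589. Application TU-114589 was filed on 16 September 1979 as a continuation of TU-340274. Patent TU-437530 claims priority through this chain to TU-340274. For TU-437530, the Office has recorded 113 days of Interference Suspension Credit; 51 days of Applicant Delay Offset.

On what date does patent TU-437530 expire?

October 9, 1995

Earliest priority filing: 8 August 1978.
Base term: 8 August 1978 + 17 years → 8 August 1995.
Interference Suspension Credit: +113 days → 29 November 1995.
Applicant Delay Offset: −51 days → 9 October 1995.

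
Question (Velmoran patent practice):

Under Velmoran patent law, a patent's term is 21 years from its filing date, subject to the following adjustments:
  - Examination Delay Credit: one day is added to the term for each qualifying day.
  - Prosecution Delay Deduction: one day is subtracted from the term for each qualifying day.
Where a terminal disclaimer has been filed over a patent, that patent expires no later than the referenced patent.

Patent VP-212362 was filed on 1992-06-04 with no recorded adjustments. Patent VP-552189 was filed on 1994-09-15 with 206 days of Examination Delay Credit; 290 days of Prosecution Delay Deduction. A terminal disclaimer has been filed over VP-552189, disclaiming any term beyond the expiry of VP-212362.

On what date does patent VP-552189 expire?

2013-06-04

Natural term of VP-552189:
  Base: filing + 21 years → 15 September 2015.
  Examination Delay Credit: +206 days → 8 April 2016.
  Prosecution Delay Deduction: −290 days → 23 June 2015.
Expiry of referenced patent VP-212362:
  Base: filing + 21 years → 4 June 2013.
Terminal disclaimer: VP-552189 expires on the earlier of 23 June 2015 and 4 June 2013.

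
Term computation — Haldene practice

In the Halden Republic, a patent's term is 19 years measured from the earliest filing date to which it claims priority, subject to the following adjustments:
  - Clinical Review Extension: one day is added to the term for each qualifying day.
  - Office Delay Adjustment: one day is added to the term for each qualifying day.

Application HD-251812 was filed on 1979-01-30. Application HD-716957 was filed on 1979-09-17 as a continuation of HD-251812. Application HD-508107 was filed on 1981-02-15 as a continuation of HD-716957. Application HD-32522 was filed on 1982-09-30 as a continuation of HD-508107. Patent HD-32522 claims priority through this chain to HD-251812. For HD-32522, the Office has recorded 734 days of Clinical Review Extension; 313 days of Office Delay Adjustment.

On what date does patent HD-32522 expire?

Earliest priority filing: 30 January 1979.
Base term: 30 January 1979 + 19 years → 30 January 1998.
Clinical Review Extension: +734 days → 3 February 2000.
Office Delay Adjustment: +313 days → 12 December 2000.

December 12, 2000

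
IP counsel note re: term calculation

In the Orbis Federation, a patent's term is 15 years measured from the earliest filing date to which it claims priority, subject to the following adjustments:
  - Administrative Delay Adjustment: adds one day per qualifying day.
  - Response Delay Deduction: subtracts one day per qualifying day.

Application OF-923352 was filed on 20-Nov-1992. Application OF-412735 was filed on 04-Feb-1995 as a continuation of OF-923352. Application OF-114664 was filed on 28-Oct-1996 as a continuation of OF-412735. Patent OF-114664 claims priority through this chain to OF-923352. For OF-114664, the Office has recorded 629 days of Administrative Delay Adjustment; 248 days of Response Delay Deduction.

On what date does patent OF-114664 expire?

Earliest priority filing: 20 November 1992.
Base term: 20 November 1992 + 15 years → 20 November 2007.
Administrative Delay Adjustment: +629 days → 10 August 2009.
Response Delay Deduction: −248 days → 5 December 2008.

2008-12-05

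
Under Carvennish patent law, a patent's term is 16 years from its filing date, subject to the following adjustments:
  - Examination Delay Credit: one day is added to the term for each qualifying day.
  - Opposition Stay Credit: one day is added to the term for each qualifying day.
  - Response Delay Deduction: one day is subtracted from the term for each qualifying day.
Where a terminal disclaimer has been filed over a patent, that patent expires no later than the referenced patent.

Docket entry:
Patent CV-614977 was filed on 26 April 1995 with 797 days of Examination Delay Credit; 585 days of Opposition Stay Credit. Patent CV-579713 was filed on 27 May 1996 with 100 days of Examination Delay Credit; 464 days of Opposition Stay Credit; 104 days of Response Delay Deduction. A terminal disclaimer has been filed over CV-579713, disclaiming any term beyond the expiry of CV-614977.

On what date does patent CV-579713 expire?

2013-08-30

Natural term of CV-579713:
  Base: filing + 16 years → 27 May 2012.
  Examination Delay Credit: +100 days → 4 September 2012.
  Opposition Stay Credit: +464 days → 12 December 2013.
  Response Delay Deduction: −104 days → 30 August 2013.
Expiry of referenced patent CV-614977:
  Base: filing + 16 years → 26 April 2011.
  Examination Delay Credit: +797 days → 1 July 2013.
  Opposition Stay Credit: +585 days → 6 February 2015.
Terminal disclaimer: CV-579713 expires on the earlier of 30 August 2013 and 6 February 2015.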